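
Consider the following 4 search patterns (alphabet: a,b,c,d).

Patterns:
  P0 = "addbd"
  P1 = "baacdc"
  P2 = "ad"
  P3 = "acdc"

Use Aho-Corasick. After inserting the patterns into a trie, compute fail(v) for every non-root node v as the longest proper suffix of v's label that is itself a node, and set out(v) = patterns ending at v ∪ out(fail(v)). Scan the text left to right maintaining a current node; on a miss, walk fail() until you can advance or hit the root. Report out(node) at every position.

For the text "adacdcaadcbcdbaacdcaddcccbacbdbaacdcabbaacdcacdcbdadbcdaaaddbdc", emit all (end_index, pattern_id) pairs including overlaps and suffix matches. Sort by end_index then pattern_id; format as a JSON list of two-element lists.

Construct AC machine:
Trie (insert patterns):
  n0 'ε': a→1 b→6
  n1 'a': c→12 d→2
  n2 'ad': d→3  [P2 ends]
  n3 'add': b→4
  n4 'addb': d→5
  n5 'addbd': ·  [P0 ends]
  n6 'b': a→7
  n7 'ba': a→8
  n8 'baa': c→9
  n9 'baac': d→10
  n10 'baacd': c→11
  n11 'baacdc': ·  [P1 ends]
  n12 'ac': d→13
  n13 'acd': c→14
  n14 'acdc': ·  [P3 ends]

Failure links (BFS by depth):
  fail(1) 'a': from fail(0)=0 chase 'a': 0 ⇒ 0;  out=∅∪out(0)=∅
  fail(6) 'b': from fail(0)=0 chase 'b': 0 ⇒ 0;  out=∅∪out(0)=∅
  fail(2) 'ad': from fail(1)=0 chase 'd': 0 ⇒ 0;  out={2}∪out(0)={2}
  fail(7) 'ba': from fail(6)=0 chase 'a': 0 ⇒ 1;  out=∅∪out(1)=∅
  fail(12) 'ac': from fail(1)=0 chase 'c': 0 ⇒ 0;  out=∅∪out(0)=∅
  fail(3) 'add': from fail(2)=0 chase 'd': 0 ⇒ 0;  out=∅∪out(0)=∅
  fail(8) 'baa': from fail(7)=1 chase 'a': 1→0 ⇒ 1;  out=∅∪out(1)=∅
  fail(13) 'acd': from fail(12)=0 chase 'd': 0 ⇒ 0;  out=∅∪out(0)=∅
  fail(4) 'addb': from fail(3)=0 chase 'b': 0 ⇒ 6;  out=∅∪out(6)=∅
  fail(9) 'baac': from fail(8)=1 chase 'c': 1 ⇒ 12;  out=∅∪out(12)=∅
  fail(14) 'acdc': from fail(13)=0 chase 'c': 0 ⇒ 0;  out={3}∪out(0)={3}
  fail(5) 'addbd': from fail(4)=6 chase 'd': 6→0 ⇒ 0;  out={0}∪out(0)={0}
  fail(10) 'baacd': from fail(9)=12 chase 'd': 12 ⇒ 13;  out=∅∪out(13)=∅
  fail(11) 'baacdc': from fail(10)=13 chase 'c': 13 ⇒ 14;  out={1}∪out(14)={1,3}

Scan:
[0] read 'a'  n0⇒n1
[1] read 'd'  n1⇒n2  emit P2@[0:1]
[2] read 'a'  n2⇒n1 ·f
[3] read 'c'  n1⇒n12
[4] read 'd'  n12⇒n13
[5] read 'c'  n13⇒n14  emit P3@[2:5]
[6] read 'a'  n14⇒n1 ·f
[7] read 'a'  n1⇒n1 ·f
[8] read 'd'  n1⇒n2  emit P2@[7:8]
[9] read 'c'  n2⇒n0 ·f
[10] read 'b'  n0⇒n6
[11] read 'c'  n6⇒n0 ·f
[12] read 'd'  n0⇒n0
[13] read 'b'  n0⇒n6
[14] read 'a'  n6⇒n7
[15] read 'a'  n7⇒n8
[16] read 'c'  n8⇒n9
[17] read 'd'  n9⇒n10
[18] read 'c'  n10⇒n11  emit P1@[13:18],P3@[15:18]
[19] read 'a'  n11⇒n1 ·f
[20] read 'd'  n1⇒n2  emit P2@[19:20]
[21] read 'd'  n2⇒n3
[22] read 'c'  n3⇒n0 ·f
[23] read 'c'  n0⇒n0
[24] read 'c'  n0⇒n0
[25] read 'b'  n0⇒n6
[26] read 'a'  n6⇒n7
[27] read 'c'  n7⇒n12 ·f
[28] read 'b'  n12⇒n6 ·f
[29] read 'd'  n6⇒n0 ·f
[30] read 'b'  n0⇒n6
[31] read 'a'  n6⇒n7
[32] read 'a'  n7⇒n8
[33] read 'c'  n8⇒n9
[34] read 'd'  n9⇒n10
[35] read 'c'  n10⇒n11  emit P1@[30:35],P3@[32:35]
[36] read 'a'  n11⇒n1 ·f
[37] read 'b'  n1⇒n6 ·f
[38] read 'b'  n6⇒n6 ·f
[39] read 'a'  n6⇒n7
[40] read 'a'  n7⇒n8
[41] read 'c'  n8⇒n9
[42] read 'd'  n9⇒n10
[43] read 'c'  n10⇒n11  emit P1@[38:43],P3@[40:43]
[44] read 'a'  n11⇒n1 ·f
[45] read 'c'  n1⇒n12
[46] read 'd'  n12⇒n13
[47] read 'c'  n13⇒n14  emit P3@[44:47]
[48] read 'b'  n14⇒n6 ·f
[49] read 'd'  n6⇒n0 ·f
[50] read 'a'  n0⇒n1
[51] read 'd'  n1⇒n2  emit P2@[50:51]
[52] read 'b'  n2⇒n6 ·f
[53] read 'c'  n6⇒n0 ·f
[54] read 'd'  n0⇒n0
[55] read 'a'  n0⇒n1
[56] read 'a'  n1⇒n1 ·f
[57] read 'a'  n1⇒n1 ·f
[58] read 'd'  n1⇒n2  emit P2@[57:58]
[59] read 'd'  n2⇒n3
[60] read 'b'  n3⇒n4
[61] read 'd'  n4⇒n5  emit P0@[57:61]
[62] read 'c'  n5⇒n0 ·f

All matches (sorted): [[1,2],[5,3],[8,2],[18,1],[18,3],[20,2],[35,1],[35,3],[43,1],[43,3],[47,3],[51,2],[58,2],[61,0]]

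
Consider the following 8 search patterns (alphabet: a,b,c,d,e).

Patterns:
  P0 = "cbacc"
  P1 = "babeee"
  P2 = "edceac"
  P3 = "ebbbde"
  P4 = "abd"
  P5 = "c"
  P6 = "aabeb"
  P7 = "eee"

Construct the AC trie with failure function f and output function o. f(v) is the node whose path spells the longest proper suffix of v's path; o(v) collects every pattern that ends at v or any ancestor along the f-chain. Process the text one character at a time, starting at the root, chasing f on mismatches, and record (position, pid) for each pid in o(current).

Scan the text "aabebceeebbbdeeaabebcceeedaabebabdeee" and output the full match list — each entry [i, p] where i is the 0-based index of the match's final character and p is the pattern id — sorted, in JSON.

Construct AC machine:
Trie nodes:
  n0 'ε': a→23 b→6 c→1 e→12
  n1 'c': b→2  [P5 ends]
  n2 'cb': a→3
  n3 'cba': c→4
  n4 'cbac': c→5
  n5 'cbacc': ·  [P0 ends]
  n6 'b': a→7
  n7 'ba': b→8
  n8 'bab': e→9
  n9 'babe': e→10
  n10 'babee': e→11
  n11 'babeee': ·  [P1 ends]
  n12 'e': b→18 d→13 e→30
  n13 'ed': c→14
  n14 'edc': e→15
  n15 'edce': a→16
  n16 'edcea': c→17
  n17 'edceac': ·  [P2 ends]
  n18 'eb': b→19
  n19 'ebb': b→20
  n20 'ebbb': d→21
  n21 'ebbbd': e→22
  n22 'ebbbde': ·  [P3 ends]
  n23 'a': a→26 b→24
  n24 'ab': d→25
  n25 'abd': ·  [P4 ends]
  n26 'aa': b→27
  n27 'aab': e→28
  n28 'aabe': b→29
  n29 'aabeb': ·  [P6 ends]
  n30 'ee': e→31
  n31 'eee': ·  [P7 ends]

Failure links (BFS by depth):
  n1('c'): parent n0 fail=0; on 'c' 0 → fail=0;  out {5}∪∅={5}
  n6('b'): parent n0 fail=0; on 'b' 0 → fail=0;  out ∅∪∅=∅
  n12('e'): parent n0 fail=0; on 'e' 0 → fail=0;  out ∅∪∅=∅
  n23('a'): parent n0 fail=0; on 'a' 0 → fail=0;  out ∅∪∅=∅
  n2('cb'): parent n1 fail=0; on 'b' 0 → fail=6;  out ∅∪∅=∅
  n7('ba'): parent n6 fail=0; on 'a' 0 → fail=23;  out ∅∪∅=∅
  n13('ed'): parent n12 fail=0; on 'd' 0 → fail=0;  out ∅∪∅=∅
  n18('eb'): parent n12 fail=0; on 'b' 0 → fail=6;  out ∅∪∅=∅
  n24('ab'): parent n23 fail=0; on 'b' 0 → fail=6;  out ∅∪∅=∅
  n26('aa'): parent n23 fail=0; on 'a' 0 → fail=23;  out ∅∪∅=∅
  n30('ee'): parent n12 fail=0; on 'e' 0 → fail=12;  out ∅∪∅=∅
  n3('cba'): parent n2 fail=6; on 'a' 6 → fail=7;  out ∅∪∅=∅
  n8('bab'): parent n7 fail=23; on 'b' 23 → fail=24;  out ∅∪∅=∅
  n14('edc'): parent n13 fail=0; on 'c' 0 → fail=1;  out ∅∪{5}={5}
  n19('ebb'): parent n18 fail=6; on 'b' 6→0 → fail=6;  out ∅∪∅=∅
  n25('abd'): parent n24 fail=6; on 'd' 6→0 → fail=0;  out {4}∪∅={4}
  n27('aab'): parent n26 fail=23; on 'b' 23 → fail=24;  out ∅∪∅=∅
  n31('eee'): parent n30 fail=12; on 'e' 12 → fail=30;  out {7}∪∅={7}
  n4('cbac'): parent n3 fail=7; on 'c' 7→23→0 → fail=1;  out ∅∪{5}={5}
  n9('babe'): parent n8 fail=24; on 'e' 24→6→0 → fail=12;  out ∅∪∅=∅
  n15('edce'): parent n14 fail=1; on 'e' 1→0 → fail=12;  out ∅∪∅=∅
  n20('ebbb'): parent n19 fail=6; on 'b' 6→0 → fail=6;  out ∅∪∅=∅
  n28('aabe'): parent n27 fail=24; on 'e' 24→6→0 → fail=12;  out ∅∪∅=∅
  n5('cbacc'): parent n4 fail=1; on 'c' 1→0 → fail=1;  out {0}∪{5}={0,5}
  n10('babee'): parent n9 fail=12; on 'e' 12 → fail=30;  out ∅∪∅=∅
  n16('edcea'): parent n15 fail=12; on 'a' 12→0 → fail=23;  out ∅∪∅=∅
  n21('ebbbd'): parent n20 fail=6; on 'd' 6→0 → fail=0;  out ∅∪∅=∅
  n29('aabeb'): parent n28 fail=12; on 'b' 12 → fail=18;  out {6}∪∅={6}
  n11('babeee'): parent n10 fail=30; on 'e' 30 → fail=31;  out {1}∪{7}={1,7}
  n17('edceac'): parent n16 fail=23; on 'c' 23→0 → fail=1;  out {2}∪{5}={2,5}
  n22('ebbbde'): parent n21 fail=0; on 'e' 0 → fail=12;  out {3}∪∅={3}

Run:
i=0 'a': node 0→23
i=1 'a': node 23→26
i=2 'b': node 26→27
i=3 'e': node 27→28
i=4 'b': node 28→29  ** P6@[0:4]
i=5 'c': node 29→1 ·f  ** P5@[5:5]
i=6 'e': node 1→12 ·f
i=7 'e': node 12→30
i=8 'e': node 30→31  ** P7@[6:8]
i=9 'b': node 31→18 ·f
i=10 'b': node 18→19
i=11 'b': node 19→20
i=12 'd': node 20→21
i=13 'e': node 21→22  ** P3@[8:13]
i=14 'e': node 22→30 ·f
i=15 'a': node 30→23 ·f
i=16 'a': node 23→26
i=17 'b': node 26→27
i=18 'e': node 27→28
i=19 'b': node 28→29  ** P6@[15:19]
i=20 'c': node 29→1 ·f  ** P5@[20:20]
i=21 'c': node 1→1 ·f  ** P5@[21:21]
i=22 'e': node 1→12 ·f
i=23 'e': node 12→30
i=24 'e': node 30→31  ** P7@[22:24]
i=25 'd': node 31→13 ·f
i=26 'a': node 13→23 ·f
i=27 'a': node 23→26
i=28 'b': node 26→27
i=29 'e': node 27→28
i=30 'b': node 28→29  ** P6@[26:30]
i=31 'a': node 29→7 ·f
i=32 'b': node 7→8
i=33 'd': node 8→25 ·f  ** P4@[31:33]
i=34 'e': node 25→12 ·f
i=35 'e': node 12→30
i=36 'e': node 30→31  ** P7@[34:36]

All matches (sorted): [[4,6],[5,5],[8,7],[13,3],[19,6],[20,5],[21,5],[24,7],[30,6],[33,4],[36,7]]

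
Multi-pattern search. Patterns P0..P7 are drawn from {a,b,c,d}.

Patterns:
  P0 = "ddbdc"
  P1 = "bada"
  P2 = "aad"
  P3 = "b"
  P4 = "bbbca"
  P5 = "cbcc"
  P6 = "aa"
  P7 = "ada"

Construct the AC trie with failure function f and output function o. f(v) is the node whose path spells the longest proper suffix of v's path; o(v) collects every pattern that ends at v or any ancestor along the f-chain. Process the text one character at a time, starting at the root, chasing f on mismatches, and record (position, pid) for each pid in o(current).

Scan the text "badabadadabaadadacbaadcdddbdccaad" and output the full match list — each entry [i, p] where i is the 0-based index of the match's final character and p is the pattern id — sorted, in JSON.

Construct AC machine:
Trie nodes:
  n0 'ε': a→10 b→6 c→17 d→1
  n1 'd': d→2
  n2 'dd': b→3
  n3 'ddb': d→4
  n4 'ddbd': c→5
  n5 'ddbdc': ·  ←P0
  n6 'b': a→7 b→13  ←P3
  n7 'ba': d→8
  n8 'bad': a→9
  n9 'bada': ·  ←P1
  n10 'a': a→11 d→21
  n11 'aa': d→12  ←P6
  n12 'aad': ·  ←P2
  n13 'bb': b→14
  n14 'bbb': c→15
  n15 'bbbc': a→16
  n16 'bbbca': ·  ←P4
  n17 'c': b→18
  n18 'cb': c→19
  n19 'cbc': c→20
  n20 'cbcc': ·  ←P5
  n21 'ad': a→22
  n22 'ada': ·  ←P7

BFS fail/out derivation:
  n1('d'): parent n0 fail=0; on 'd' 0 → fail=0;  out ∅∪∅=∅
  n6('b'): parent n0 fail=0; on 'b' 0 → fail=0;  out {3}∪∅={3}
  n10('a'): parent n0 fail=0; on 'a' 0 → fail=0;  out ∅∪∅=∅
  n17('c'): parent n0 fail=0; on 'c' 0 → fail=0;  out ∅∪∅=∅
  n2('dd'): parent n1 fail=0; on 'd' 0 → fail=1;  out ∅∪∅=∅
  n7('ba'): parent n6 fail=0; on 'a' 0 → fail=10;  out ∅∪∅=∅
  n11('aa'): parent n10 fail=0; on 'a' 0 → fail=10;  out {6}∪∅={6}
  n13('bb'): parent n6 fail=0; on 'b' 0 → fail=6;  out ∅∪{3}={3}
  n18('cb'): parent n17 fail=0; on 'b' 0 → fail=6;  out ∅∪{3}={3}
  n21('ad'): parent n10 fail=0; on 'd' 0 → fail=1;  out ∅∪∅=∅
  n3('ddb'): parent n2 fail=1; on 'b' 1→0 → fail=6;  out ∅∪{3}={3}
  n8('bad'): parent n7 fail=10; on 'd' 10 → fail=21;  out ∅∪∅=∅
  n12('aad'): parent n11 fail=10; on 'd' 10 → fail=21;  out {2}∪∅={2}
  n14('bbb'): parent n13 fail=6; on 'b' 6 → fail=13;  out ∅∪{3}={3}
  n19('cbc'): parent n18 fail=6; on 'c' 6→0 → fail=17;  out ∅∪∅=∅
  n22('ada'): parent n21 fail=1; on 'a' 1→0 → fail=10;  out {7}∪∅={7}
  n4('ddbd'): parent n3 fail=6; on 'd' 6→0 → fail=1;  out ∅∪∅=∅
  n9('bada'): parent n8 fail=21; on 'a' 21 → fail=22;  out {1}∪{7}={1,7}
  n15('bbbc'): parent n14 fail=13; on 'c' 13→6→0 → fail=17;  out ∅∪∅=∅
  n20('cbcc'): parent n19 fail=17; on 'c' 17→0 → fail=17;  out {5}∪∅={5}
  n5('ddbdc'): parent n4 fail=1; on 'c' 1→0 → fail=17;  out {0}∪∅={0}
  n16('bbbca'): parent n15 fail=17; on 'a' 17→0 → fail=10;  out {4}∪∅={4}

Scan:
i=0 'b': node 0→6  → match P3@[0:0]
i=1 'a': node 6→7
i=2 'd': node 7→8
i=3 'a': node 8→9  → match P1@[0:3],P7@[1:3]
i=4 'b': node 9→6 ·f  → match P3@[4:4]
i=5 'a': node 6→7
i=6 'd': node 7→8
i=7 'a': node 8→9  → match P1@[4:7],P7@[5:7]
i=8 'd': node 9→21 ·f
i=9 'a': node 21→22  → match P7@[7:9]
i=10 'b': node 22→6 ·f  → match P3@[10:10]
i=11 'a': node 6→7
i=12 'a': node 7→11 ·f  → match P6@[11:12]
i=13 'd': node 11→12  → match P2@[11:13]
i=14 'a': node 12→22 ·f  → match P7@[12:14]
i=15 'd': node 22→21 ·f
i=16 'a': node 21→22  → match P7@[14:16]
i=17 'c': node 22→17 ·f
i=18 'b': node 17→18  → match P3@[18:18]
i=19 'a': node 18→7 ·f
i=20 'a': node 7→11 ·f  → match P6@[19:20]
i=21 'd': node 11→12  → match P2@[19:21]
i=22 'c': node 12→17 ·f
i=23 'd': node 17→1 ·f
i=24 'd': node 1→2
i=25 'd': node 2→2 ·f
i=26 'b': node 2→3  → match P3@[26:26]
i=27 'd': node 3→4
i=28 'c': node 4→5  → match P0@[24:28]
i=29 'c': node 5→17 ·f
i=30 'a': node 17→10 ·f
i=31 'a': node 10→11  → match P6@[30:31]
i=32 'd': node 11→12  → match P2@[30:32]

Matches: [[0,3],[3,1],[3,7],[4,3],[7,1],[7,7],[9,7],[10,3],[12,6],[13,2],[14,7],[16,7],[18,3],[20,6],[21,2],[26,3],[28,0],[31,6],[32,2]]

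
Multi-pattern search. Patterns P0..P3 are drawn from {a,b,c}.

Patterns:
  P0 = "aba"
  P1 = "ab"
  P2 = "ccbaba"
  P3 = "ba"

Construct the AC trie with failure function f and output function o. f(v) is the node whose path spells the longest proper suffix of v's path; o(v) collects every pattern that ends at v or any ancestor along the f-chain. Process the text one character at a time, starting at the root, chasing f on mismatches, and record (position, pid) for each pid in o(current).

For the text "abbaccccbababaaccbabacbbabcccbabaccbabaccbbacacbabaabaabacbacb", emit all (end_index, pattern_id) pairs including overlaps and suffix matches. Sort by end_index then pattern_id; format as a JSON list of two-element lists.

Build:
Trie (insert patterns):
  n0 'ε': a→1 b→10 c→4
  n1 'a': b→2
  n2 'ab': a→3  ←P1
  n3 'aba': ·  ←P0
  n4 'c': c→5
  n5 'cc': b→6
  n6 'ccb': a→7
  n7 'ccba': b→8
  n8 'ccbab': a→9
  n9 'ccbaba': ·  ←P2
  n10 'b': a→11
  n11 'ba': ·  ←P3

Failure links (BFS by depth):
  n1('a'): parent n0 fail=0; on 'a' 0 → fail=0;  out ∅∪∅=∅
  n4('c'): parent n0 fail=0; on 'c' 0 → fail=0;  out ∅∪∅=∅
  n10('b'): parent n0 fail=0; on 'b' 0 → fail=0;  out ∅∪∅=∅
  n2('ab'): parent n1 fail=0; on 'b' 0 → fail=10;  out {1}∪∅={1}
  n5('cc'): parent n4 fail=0; on 'c' 0 → fail=4;  out ∅∪∅=∅
  n11('ba'): parent n10 fail=0; on 'a' 0 → fail=1;  out {3}∪∅={3}
  n3('aba'): parent n2 fail=10; on 'a' 10 → fail=11;  out {0}∪{3}={0,3}
  n6('ccb'): parent n5 fail=4; on 'b' 4→0 → fail=10;  out ∅∪∅=∅
  n7('ccba'): parent n6 fail=10; on 'a' 10 → fail=11;  out ∅∪{3}={3}
  n8('ccbab'): parent n7 fail=11; on 'b' 11→1 → fail=2;  out ∅∪{1}={1}
  n9('ccbaba'): parent n8 fail=2; on 'a' 2 → fail=3;  out {2}∪{0,3}={0,2,3}

Scan:
i=0 'a': node 0→1
i=1 'b': node 1→2  ** P1@[0:1]
i=2 'b': node 2→10 ·f
i=3 'a': node 10→11  ** P3@[2:3]
i=4 'c': node 11→4 ·f
i=5 'c': node 4→5
i=6 'c': node 5→5 ·f
i=7 'c': node 5→5 ·f
i=8 'b': node 5→6
i=9 'a': node 6→7  ** P3@[8:9]
i=10 'b': node 7→8  ** P1@[9:10]
i=11 'a': node 8→9  ** P0@[9:11],P2@[6:11],P3@[10:11]
i=12 'b': node 9→2 ·f  ** P1@[11:12]
i=13 'a': node 2→3  ** P0@[11:13],P3@[12:13]
i=14 'a': node 3→1 ·f
i=15 'c': node 1→4 ·f
i=16 'c': node 4→5
i=17 'b': node 5→6
i=18 'a': node 6→7  ** P3@[17:18]
i=19 'b': node 7→8  ** P1@[18:19]
i=20 'a': node 8→9  ** P0@[18:20],P2@[15:20],P3@[19:20]
i=21 'c': node 9→4 ·f
i=22 'b': node 4→10 ·f
i=23 'b': node 10→10 ·f
i=24 'a': node 10→11  ** P3@[23:24]
i=25 'b': node 11→2 ·f  ** P1@[24:25]
i=26 'c': node 2→4 ·f
i=27 'c': node 4→5
i=28 'c': node 5→5 ·f
i=29 'b': node 5→6
i=30 'a': node 6→7  ** P3@[29:30]
i=31 'b': node 7→8  ** P1@[30:31]
i=32 'a': node 8→9  ** P0@[30:32],P2@[27:32],P3@[31:32]
i=33 'c': node 9→4 ·f
i=34 'c': node 4→5
i=35 'b': node 5→6
i=36 'a': node 6→7  ** P3@[35:36]
i=37 'b': node 7→8  ** P1@[36:37]
i=38 'a': node 8→9  ** P0@[36:38],P2@[33:38],P3@[37:38]
i=39 'c': node 9→4 ·f
i=40 'c': node 4→5
i=41 'b': node 5→6
i=42 'b': node 6→10 ·f
i=43 'a': node 10→11  ** P3@[42:43]
i=44 'c': node 11→4 ·f
i=45 'a': node 4→1 ·f
i=46 'c': node 1→4 ·f
i=47 'b': node 4→10 ·f
i=48 'a': node 10→11  ** P3@[47:48]
i=49 'b': node 11→2 ·f  ** P1@[48:49]
i=50 'a': node 2→3  ** P0@[48:50],P3@[49:50]
i=51 'a': node 3→1 ·f
i=52 'b': node 1→2  ** P1@[51:52]
i=53 'a': node 2→3  ** P0@[51:53],P3@[52:53]
i=54 'a': node 3→1 ·f
i=55 'b': node 1→2  ** P1@[54:55]
i=56 'a': node 2→3  ** P0@[54:56],P3@[55:56]
i=57 'c': node 3→4 ·f
i=58 'b': node 4→10 ·f
i=59 'a': node 10→11  ** P3@[58:59]
i=60 'c': node 11→4 ·f
i=61 'b': node 4→10 ·f

Result: [[1,1],[3,3],[9,3],[10,1],[11,0],[11,2],[11,3],[12,1],[13,0],[13,3],[18,3],[19,1],[20,0],[20,2],[20,3],[24,3],[25,1],[30,3],[31,1],[32,0],[32,2],[32,3],[36,3],[37,1],[38,0],[38,2],[38,3],[43,3],[48,3],[49,1],[50,0],[50,3],[52,1],[53,0],[53,3],[55,1],[56,0],[56,3],[59,3]]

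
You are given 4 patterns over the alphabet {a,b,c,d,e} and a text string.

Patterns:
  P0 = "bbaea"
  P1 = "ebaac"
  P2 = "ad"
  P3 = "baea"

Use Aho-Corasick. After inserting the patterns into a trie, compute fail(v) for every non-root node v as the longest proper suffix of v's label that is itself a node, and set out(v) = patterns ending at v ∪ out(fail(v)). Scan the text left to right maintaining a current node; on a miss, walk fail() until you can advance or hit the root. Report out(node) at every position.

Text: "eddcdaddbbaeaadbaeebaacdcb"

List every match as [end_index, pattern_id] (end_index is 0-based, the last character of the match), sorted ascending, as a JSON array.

Build automaton:
Trie nodes:
  n0 'ε': a→11 b→1 e→6
  n1 'b': a→13 b→2
  n2 'bb': a→3
  n3 'bba': e→4
  n4 'bbae': a→5
  n5 'bbaea': ·  ←P0
  n6 'e': b→7
  n7 'eb': a→8
  n8 'eba': a→9
  n9 'ebaa': c→10
  n10 'ebaac': ·  ←P1
  n11 'a': d→12
  n12 'ad': ·  ←P2
  n13 'ba': e→14
  n14 'bae': a→15
  n15 'baea': ·  ←P3

Failure links (BFS by depth):
  fail(1) 'b': from fail(0)=0 chase 'b': 0 ⇒ 0;  out=∅∪out(0)=∅
  fail(6) 'e': from fail(0)=0 chase 'e': 0 ⇒ 0;  out=∅∪out(0)=∅
  fail(11) 'a': from fail(0)=0 chase 'a': 0 ⇒ 0;  out=∅∪out(0)=∅
  fail(2) 'bb': from fail(1)=0 chase 'b': 0 ⇒ 1;  out=∅∪out(1)=∅
  fail(7) 'eb': from fail(6)=0 chase 'b': 0 ⇒ 1;  out=∅∪out(1)=∅
  fail(12) 'ad': from fail(11)=0 chase 'd': 0 ⇒ 0;  out={2}∪out(0)={2}
  fail(13) 'ba': from fail(1)=0 chase 'a': 0 ⇒ 11;  out=∅∪out(11)=∅
  fail(3) 'bba': from fail(2)=1 chase 'a': 1 ⇒ 13;  out=∅∪out(13)=∅
  fail(8) 'eba': from fail(7)=1 chase 'a': 1 ⇒ 13;  out=∅∪out(13)=∅
  fail(14) 'bae': from fail(13)=11 chase 'e': 11→0 ⇒ 6;  out=∅∪out(6)=∅
  fail(4) 'bbae': from fail(3)=13 chase 'e': 13 ⇒ 14;  out=∅∪out(14)=∅
  fail(9) 'ebaa': from fail(8)=13 chase 'a': 13→11→0 ⇒ 11;  out=∅∪out(11)=∅
  fail(15) 'baea': from fail(14)=6 chase 'a': 6→0 ⇒ 11;  out={3}∪out(11)={3}
  fail(5) 'bbaea': from fail(4)=14 chase 'a': 14 ⇒ 15;  out={0}∪out(15)={0,3}
  fail(10) 'ebaac': from fail(9)=11 chase 'c': 11→0 ⇒ 0;  out={1}∪out(0)={1}

Scan:
i=0 'e': node 0→6
i=1 'd': node 6→0 (fail-walked)
i=2 'd': node 0→0
i=3 'c': node 0→0
i=4 'd': node 0→0
i=5 'a': node 0→11
i=6 'd': node 11→12  → match P2@[5:6]
i=7 'd': node 12→0 (fail-walked)
i=8 'b': node 0→1
i=9 'b': node 1→2
i=10 'a': node 2→3
i=11 'e': node 3→4
i=12 'a': node 4→5  → match P0@[8:12],P3@[9:12]
i=13 'a': node 5→11 (fail-walked)
i=14 'd': node 11→12  → match P2@[13:14]
i=15 'b': node 12→1 (fail-walked)
i=16 'a': node 1→13
i=17 'e': node 13→14
i=18 'e': node 14→6 (fail-walked)
i=19 'b': node 6→7
i=20 'a': node 7→8
i=21 'a': node 8→9
i=22 'c': node 9→10  → match P1@[18:22]
i=23 'd': node 10→0 (fail-walked)
i=24 'c': node 0→0
i=25 'b': node 0→1

Matches: [[6,2],[12,0],[12,3],[14,2],[22,1]]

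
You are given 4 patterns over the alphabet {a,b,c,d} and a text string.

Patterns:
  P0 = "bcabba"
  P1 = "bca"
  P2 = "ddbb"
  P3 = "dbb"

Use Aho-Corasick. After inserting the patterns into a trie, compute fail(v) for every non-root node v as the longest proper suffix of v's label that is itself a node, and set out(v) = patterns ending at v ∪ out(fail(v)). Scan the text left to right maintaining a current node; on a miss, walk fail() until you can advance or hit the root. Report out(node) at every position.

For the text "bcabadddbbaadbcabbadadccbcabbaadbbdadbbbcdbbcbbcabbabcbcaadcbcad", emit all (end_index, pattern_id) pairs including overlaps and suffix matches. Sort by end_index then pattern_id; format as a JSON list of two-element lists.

Construct AC machine:
Trie nodes:
  n0 'ε': b→1 d→7
  n1 'b': c→2
  n2 'bc': a→3
  n3 'bca': b→4  ←P1
  n4 'bcab': b→5
  n5 'bcabb': a→6
  n6 'bcabba': ·  ←P0
  n7 'd': b→11 d→8
  n8 'dd': b→9
  n9 'ddb': b→10
  n10 'ddbb': ·  ←P2
  n11 'db': b→12
  n12 'dbb': ·  ←P3

BFS fail/out derivation:
  fail(1) 'b': from fail(0)=0 chase 'b': 0 ⇒ 0;  out=∅∪out(0)=∅
  fail(7) 'd': from fail(0)=0 chase 'd': 0 ⇒ 0;  out=∅∪out(0)=∅
  fail(2) 'bc': from fail(1)=0 chase 'c': 0 ⇒ 0;  out=∅∪out(0)=∅
  fail(8) 'dd': from fail(7)=0 chase 'd': 0 ⇒ 7;  out=∅∪out(7)=∅
  fail(11) 'db': from fail(7)=0 chase 'b': 0 ⇒ 1;  out=∅∪out(1)=∅
  fail(3) 'bca': from fail(2)=0 chase 'a': 0 ⇒ 0;  out={1}∪out(0)={1}
  fail(9) 'ddb': from fail(8)=7 chase 'b': 7 ⇒ 11;  out=∅∪out(11)=∅
  fail(12) 'dbb': from fail(11)=1 chase 'b': 1→0 ⇒ 1;  out={3}∪out(1)={3}
  fail(4) 'bcab': from fail(3)=0 chase 'b': 0 ⇒ 1;  out=∅∪out(1)=∅
  fail(10) 'ddbb': from fail(9)=11 chase 'b': 11 ⇒ 12;  out={2}∪out(12)={2,3}
  fail(5) 'bcabb': from fail(4)=1 chase 'b': 1→0 ⇒ 1;  out=∅∪out(1)=∅
  fail(6) 'bcabba': from fail(5)=1 chase 'a': 1→0 ⇒ 0;  out={0}∪out(0)={0}

Scan:
[0] read 'b'  n0⇒n1
[1] read 'c'  n1⇒n2
[2] read 'a'  n2⇒n3  → match P1@[0:2]
[3] read 'b'  n3⇒n4
[4] read 'a'  n4⇒n0 (fail-walked)
[5] read 'd'  n0⇒n7
[6] read 'd'  n7⇒n8
[7] read 'd'  n8⇒n8 (fail-walked)
[8] read 'b'  n8⇒n9
[9] read 'b'  n9⇒n10  → match P2@[6:9],P3@[7:9]
[10] read 'a'  n10⇒n0 (fail-walked)
[11] read 'a'  n0⇒n0
[12] read 'd'  n0⇒n7
[13] read 'b'  n7⇒n11
[14] read 'c'  n11⇒n2 (fail-walked)
[15] read 'a'  n2⇒n3  → match P1@[13:15]
[16] read 'b'  n3⇒n4
[17] read 'b'  n4⇒n5
[18] read 'a'  n5⇒n6  → match P0@[13:18]
[19] read 'd'  n6⇒n7 (fail-walked)
[20] read 'a'  n7⇒n0 (fail-walked)
[21] read 'd'  n0⇒n7
[22] read 'c'  n7⇒n0 (fail-walked)
[23] read 'c'  n0⇒n0
[24] read 'b'  n0⇒n1
[25] read 'c'  n1⇒n2
[26] read 'a'  n2⇒n3  → match P1@[24:26]
[27] read 'b'  n3⇒n4
[28] read 'b'  n4⇒n5
[29] read 'a'  n5⇒n6  → match P0@[24:29]
[30] read 'a'  n6⇒n0 (fail-walked)
[31] read 'd'  n0⇒n7
[32] read 'b'  n7⇒n11
[33] read 'b'  n11⇒n12  → match P3@[31:33]
[34] read 'd'  n12⇒n7 (fail-walked)
[35] read 'a'  n7⇒n0 (fail-walked)
[36] read 'd'  n0⇒n7
[37] read 'b'  n7⇒n11
[38] read 'b'  n11⇒n12  → match P3@[36:38]
[39] read 'b'  n12⇒n1 (fail-walked)
[40] read 'c'  n1⇒n2
[41] read 'd'  n2⇒n7 (fail-walked)
[42] read 'b'  n7⇒n11
[43] read 'b'  n11⇒n12  → match P3@[41:43]
[44] read 'c'  n12⇒n2 (fail-walked)
[45] read 'b'  n2⇒n1 (fail-walked)
[46] read 'b'  n1⇒n1 (fail-walked)
[47] read 'c'  n1⇒n2
[48] read 'a'  n2⇒n3  → match P1@[46:48]
[49] read 'b'  n3⇒n4
[50] read 'b'  n4⇒n5
[51] read 'a'  n5⇒n6  → match P0@[46:51]
[52] read 'b'  n6⇒n1 (fail-walked)
[53] read 'c'  n1⇒n2
[54] read 'b'  n2⇒n1 (fail-walked)
[55] read 'c'  n1⇒n2
[56] read 'a'  n2⇒n3  → match P1@[54:56]
[57] read 'a'  n3⇒n0 (fail-walked)
[58] read 'd'  n0⇒n7
[59] read 'c'  n7⇒n0 (fail-walked)
[60] read 'b'  n0⇒n1
[61] read 'c'  n1⇒n2
[62] read 'a'  n2⇒n3  → match P1@[60:62]
[63] read 'd'  n3⇒n7 (fail-walked)

Result: [[2,1],[9,2],[9,3],[15,1],[18,0],[26,1],[29,0],[33,3],[38,3],[43,3],[48,1],[51,0],[56,1],[62,1]]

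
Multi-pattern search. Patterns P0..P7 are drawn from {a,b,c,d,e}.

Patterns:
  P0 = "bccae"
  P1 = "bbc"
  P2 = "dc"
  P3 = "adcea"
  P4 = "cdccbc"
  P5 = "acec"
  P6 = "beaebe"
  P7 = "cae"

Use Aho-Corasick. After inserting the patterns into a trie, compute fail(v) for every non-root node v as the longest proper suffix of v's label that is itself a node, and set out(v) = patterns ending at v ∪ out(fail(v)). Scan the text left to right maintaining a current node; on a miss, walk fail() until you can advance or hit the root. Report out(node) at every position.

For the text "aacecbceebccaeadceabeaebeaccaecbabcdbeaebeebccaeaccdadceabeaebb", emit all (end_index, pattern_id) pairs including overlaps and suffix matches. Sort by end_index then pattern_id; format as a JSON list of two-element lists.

Construct AC machine:
Trie (insert patterns):
  n0 'ε': a→10 b→1 c→15 d→8
  n1 'b': b→6 c→2 e→24
  n2 'bc': c→3
  n3 'bcc': a→4
  n4 'bcca': e→5
  n5 'bccae': ·  [P0 ends]
  n6 'bb': c→7
  n7 'bbc': ·  [P1 ends]
  n8 'd': c→9
  n9 'dc': ·  [P2 ends]
  n10 'a': c→21 d→11
  n11 'ad': c→12
  n12 'adc': e→13
  n13 'adce': a→14
  n14 'adcea': ·  [P3 ends]
  n15 'c': a→29 d→16
  n16 'cd': c→17
  n17 'cdc': c→18
  n18 'cdcc': b→19
  n19 'cdccb': c→20
  n20 'cdccbc': ·  [P4 ends]
  n21 'ac': e→22
  n22 'ace': c→23
  n23 'acec': ·  [P5 ends]
  n24 'be': a→25
  n25 'bea': e→26
  n26 'beae': b→27
  n27 'beaeb': e→28
  n28 'beaebe': ·  [P6 ends]
  n29 'ca': e→30
  n30 'cae': ·  [P7 ends]

Failure links (BFS by depth):
  fail(1) 'b': from fail(0)=0 chase 'b': 0 ⇒ 0;  out=∅∪out(0)=∅
  fail(8) 'd': from fail(0)=0 chase 'd': 0 ⇒ 0;  out=∅∪out(0)=∅
  fail(10) 'a': from fail(0)=0 chase 'a': 0 ⇒ 0;  out=∅∪out(0)=∅
  fail(15) 'c': from fail(0)=0 chase 'c': 0 ⇒ 0;  out=∅∪out(0)=∅
  fail(2) 'bc': from fail(1)=0 chase 'c': 0 ⇒ 15;  out=∅∪out(15)=∅
  fail(6) 'bb': from fail(1)=0 chase 'b': 0 ⇒ 1;  out=∅∪out(1)=∅
  fail(9) 'dc': from fail(8)=0 chase 'c': 0 ⇒ 15;  out={2}∪out(15)={2}
  fail(11) 'ad': from fail(10)=0 chase 'd': 0 ⇒ 8;  out=∅∪out(8)=∅
  fail(16) 'cd': from fail(15)=0 chase 'd': 0 ⇒ 8;  out=∅∪out(8)=∅
  fail(21) 'ac': from fail(10)=0 chase 'c': 0 ⇒ 15;  out=∅∪out(15)=∅
  fail(24) 'be': from fail(1)=0 chase 'e': 0 ⇒ 0;  out=∅∪out(0)=∅
  fail(29) 'ca': from fail(15)=0 chase 'a': 0 ⇒ 10;  out=∅∪out(10)=∅
  fail(3) 'bcc': from fail(2)=15 chase 'c': 15→0 ⇒ 15;  out=∅∪out(15)=∅
  fail(7) 'bbc': from fail(6)=1 chase 'c': 1 ⇒ 2;  out={1}∪out(2)={1}
  fail(12) 'adc': from fail(11)=8 chase 'c': 8 ⇒ 9;  out=∅∪out(9)={2}
  fail(17) 'cdc': from fail(16)=8 chase 'c': 8 ⇒ 9;  out=∅∪out(9)={2}
  fail(22) 'ace': from fail(21)=15 chase 'e': 15→0 ⇒ 0;  out=∅∪out(0)=∅
  fail(25) 'bea': from fail(24)=0 chase 'a': 0 ⇒ 10;  out=∅∪out(10)=∅
  fail(30) 'cae': from fail(29)=10 chase 'e': 10→0 ⇒ 0;  out={7}∪out(0)={7}
  fail(4) 'bcca': from fail(3)=15 chase 'a': 15 ⇒ 29;  out=∅∪out(29)=∅
  fail(13) 'adce': from fail(12)=9 chase 'e': 9→15→0 ⇒ 0;  out=∅∪out(0)=∅
  fail(18) 'cdcc': from fail(17)=9 chase 'c': 9→15→0 ⇒ 15;  out=∅∪out(15)=∅
  fail(23) 'acec': from fail(22)=0 chase 'c': 0 ⇒ 15;  out={5}∪out(15)={5}
  fail(26) 'beae': from fail(25)=10 chase 'e': 10→0 ⇒ 0;  out=∅∪out(0)=∅
  fail(5) 'bccae': from fail(4)=29 chase 'e': 29 ⇒ 30;  out={0}∪out(30)={0,7}
  fail(14) 'adcea': from fail(13)=0 chase 'a': 0 ⇒ 10;  out={3}∪out(10)={3}
  fail(19) 'cdccb': from fail(18)=15 chase 'b': 15→0 ⇒ 1;  out=∅∪out(1)=∅
  fail(27) 'beaeb': from fail(26)=0 chase 'b': 0 ⇒ 1;  out=∅∪out(1)=∅
  fail(20) 'cdccbc': from fail(19)=1 chase 'c': 1 ⇒ 2;  out={4}∪out(2)={4}
  fail(28) 'beaebe': from fail(27)=1 chase 'e': 1 ⇒ 24;  out={6}∪out(24)={6}

Scan:
[0] read 'a'  n0⇒n10
[1] read 'a'  n10⇒n10 (via fail)
[2] read 'c'  n10⇒n21
[3] read 'e'  n21⇒n22
[4] read 'c'  n22⇒n23  → match P5@[1:4]
[5] read 'b'  n23⇒n1 (via fail)
[6] read 'c'  n1⇒n2
[7] read 'e'  n2⇒n0 (via fail)
[8] read 'e'  n0⇒n0
[9] read 'b'  n0⇒n1
[10] read 'c'  n1⇒n2
[11] read 'c'  n2⇒n3
[12] read 'a'  n3⇒n4
[13] read 'e'  n4⇒n5  → match P0@[9:13],P7@[11:13]
[14] read 'a'  n5⇒n10 (via fail)
[15] read 'd'  n10⇒n11
[16] read 'c'  n11⇒n12  → match P2@[15:16]
[17] read 'e'  n12⇒n13
[18] read 'a'  n13⇒n14  → match P3@[14:18]
[19] read 'b'  n14⇒n1 (via fail)
[20] read 'e'  n1⇒n24
[21] read 'a'  n24⇒n25
[22] read 'e'  n25⇒n26
[23] read 'b'  n26⇒n27
[24] read 'e'  n27⇒n28  → match P6@[19:24]
[25] read 'a'  n28⇒n25 (via fail)
[26] read 'c'  n25⇒n21 (via fail)
[27] read 'c'  n21⇒n15 (via fail)
[28] read 'a'  n15⇒n29
[29] read 'e'  n29⇒n30  → match P7@[27:29]
[30] read 'c'  n30⇒n15 (via fail)
[31] read 'b'  n15⇒n1 (via fail)
[32] read 'a'  n1⇒n10 (via fail)
[33] read 'b'  n10⇒n1 (via fail)
[34] read 'c'  n1⇒n2
[35] read 'd'  n2⇒n16 (via fail)
[36] read 'b'  n16⇒n1 (via fail)
[37] read 'e'  n1⇒n24
[38] read 'a'  n24⇒n25
[39] read 'e'  n25⇒n26
[40] read 'b'  n26⇒n27
[41] read 'e'  n27⇒n28  → match P6@[36:41]
[42] read 'e'  n28⇒n0 (via fail)
[43] read 'b'  n0⇒n1
[44] read 'c'  n1⇒n2
[45] read 'c'  n2⇒n3
[46] read 'a'  n3⇒n4
[47] read 'e'  n4⇒n5  → match P0@[43:47],P7@[45:47]
[48] read 'a'  n5⇒n10 (via fail)
[49] read 'c'  n10⇒n21
[50] read 'c'  n21⇒n15 (via fail)
[51] read 'd'  n15⇒n16
[52] read 'a'  n16⇒n10 (via fail)
[53] read 'd'  n10⇒n11
[54] read 'c'  n11⇒n12  → match P2@[53:54]
[55] read 'e'  n12⇒n13
[56] read 'a'  n13⇒n14  → match P3@[52:56]
[57] read 'b'  n14⇒n1 (via fail)
[58] read 'e'  n1⇒n24
[59] read 'a'  n24⇒n25
[60] read 'e'  n25⇒n26
[61] read 'b'  n26⇒n27
[62] read 'b'  n27⇒n6 (via fail)

All matches (sorted): [[4,5],[13,0],[13,7],[16,2],[18,3],[24,6],[29,7],[41,6],[47,0],[47,7],[54,2],[56,3]]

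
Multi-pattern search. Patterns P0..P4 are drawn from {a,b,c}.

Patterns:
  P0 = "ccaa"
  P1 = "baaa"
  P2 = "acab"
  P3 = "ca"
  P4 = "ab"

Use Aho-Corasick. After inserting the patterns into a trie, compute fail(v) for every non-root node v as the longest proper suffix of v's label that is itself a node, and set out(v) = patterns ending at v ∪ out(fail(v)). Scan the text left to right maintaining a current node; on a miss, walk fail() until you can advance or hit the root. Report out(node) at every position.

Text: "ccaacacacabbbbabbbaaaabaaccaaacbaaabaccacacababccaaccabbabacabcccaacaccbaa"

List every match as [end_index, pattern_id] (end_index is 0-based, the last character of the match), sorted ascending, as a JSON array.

Build automaton:
Trie nodes:
  0='ε' goto a→9 b→5 c→1
  1='c' goto a→13 c→2
  2='cc' goto a→3
  3='cca' goto a→4
  4='ccaa' goto ·  [P0 ends]
  5='b' goto a→6
  6='ba' goto a→7
  7='baa' goto a→8
  8='baaa' goto ·  [P1 ends]
  9='a' goto b→14 c→10
  10='ac' goto a→11
  11='aca' goto b→12
  12='acab' goto ·  [P2 ends]
  13='ca' goto ·  [P3 ends]
  14='ab' goto ·  [P4 ends]

Failure links (BFS by depth):
  n1('c'): parent n0 fail=0; on 'c' 0 → fail=0;  out ∅∪∅=∅
  n5('b'): parent n0 fail=0; on 'b' 0 → fail=0;  out ∅∪∅=∅
  n9('a'): parent n0 fail=0; on 'a' 0 → fail=0;  out ∅∪∅=∅
  n2('cc'): parent n1 fail=0; on 'c' 0 → fail=1;  out ∅∪∅=∅
  n6('ba'): parent n5 fail=0; on 'a' 0 → fail=9;  out ∅∪∅=∅
  n10('ac'): parent n9 fail=0; on 'c' 0 → fail=1;  out ∅∪∅=∅
  n13('ca'): parent n1 fail=0; on 'a' 0 → fail=9;  out {3}∪∅={3}
  n14('ab'): parent n9 fail=0; on 'b' 0 → fail=5;  out {4}∪∅={4}
  n3('cca'): parent n2 fail=1; on 'a' 1 → fail=13;  out ∅∪{3}={3}
  n7('baa'): parent n6 fail=9; on 'a' 9→0 → fail=9;  out ∅∪∅=∅
  n11('aca'): parent n10 fail=1; on 'a' 1 → fail=13;  out ∅∪{3}={3}
  n4('ccaa'): parent n3 fail=13; on 'a' 13→9→0 → fail=9;  out {0}∪∅={0}
  n8('baaa'): parent n7 fail=9; on 'a' 9→0 → fail=9;  out {1}∪∅={1}
  n12('acab'): parent n11 fail=13; on 'b' 13→9 → fail=14;  out {2}∪{4}={2,4}

Scan:
[0] read 'c'  n0⇒n1
[1] read 'c'  n1⇒n2
[2] read 'a'  n2⇒n3  ** P3@[1:2]
[3] read 'a'  n3⇒n4  ** P0@[0:3]
[4] read 'c'  n4⇒n10 ·f
[5] read 'a'  n10⇒n11  ** P3@[4:5]
[6] read 'c'  n11⇒n10 ·f
[7] read 'a'  n10⇒n11  ** P3@[6:7]
[8] read 'c'  n11⇒n10 ·f
[9] read 'a'  n10⇒n11  ** P3@[8:9]
[10] read 'b'  n11⇒n12  ** P2@[7:10],P4@[9:10]
[11] read 'b'  n12⇒n5 ·f
[12] read 'b'  n5⇒n5 ·f
[13] read 'b'  n5⇒n5 ·f
[14] read 'a'  n5⇒n6
[15] read 'b'  n6⇒n14 ·f  ** P4@[14:15]
[16] read 'b'  n14⇒n5 ·f
[17] read 'b'  n5⇒n5 ·f
[18] read 'a'  n5⇒n6
[19] read 'a'  n6⇒n7
[20] read 'a'  n7⇒n8  ** P1@[17:20]
[21] read 'a'  n8⇒n9 ·f
[22] read 'b'  n9⇒n14  ** P4@[21:22]
[23] read 'a'  n14⇒n6 ·f
[24] read 'a'  n6⇒n7
[25] read 'c'  n7⇒n10 ·f
[26] read 'c'  n10⇒n2 ·f
[27] read 'a'  n2⇒n3  ** P3@[26:27]
[28] read 'a'  n3⇒n4  ** P0@[25:28]
[29] read 'a'  n4⇒n9 ·f
[30] read 'c'  n9⇒n10
[31] read 'b'  n10⇒n5 ·f
[32] read 'a'  n5⇒n6
[33] read 'a'  n6⇒n7
[34] read 'a'  n7⇒n8  ** P1@[31:34]
[35] read 'b'  n8⇒n14 ·f  ** P4@[34:35]
[36] read 'a'  n14⇒n6 ·f
[37] read 'c'  n6⇒n10 ·f
[38] read 'c'  n10⇒n2 ·f
[39] read 'a'  n2⇒n3  ** P3@[38:39]
[40] read 'c'  n3⇒n10 ·f
[41] read 'a'  n10⇒n11  ** P3@[40:41]
[42] read 'c'  n11⇒n10 ·f
[43] read 'a'  n10⇒n11  ** P3@[42:43]
[44] read 'b'  n11⇒n12  ** P2@[41:44],P4@[43:44]
[45] read 'a'  n12⇒n6 ·f
[46] read 'b'  n6⇒n14 ·f  ** P4@[45:46]
[47] read 'c'  n14⇒n1 ·f
[48] read 'c'  n1⇒n2
[49] read 'a'  n2⇒n3  ** P3@[48:49]
[50] read 'a'  n3⇒n4  ** P0@[47:50]
[51] read 'c'  n4⇒n10 ·f
[52] read 'c'  n10⇒n2 ·f
[53] read 'a'  n2⇒n3  ** P3@[52:53]
[54] read 'b'  n3⇒n14 ·f  ** P4@[53:54]
[55] read 'b'  n14⇒n5 ·f
[56] read 'a'  n5⇒n6
[57] read 'b'  n6⇒n14 ·f  ** P4@[56:57]
[58] read 'a'  n14⇒n6 ·f
[59] read 'c'  n6⇒n10 ·f
[60] read 'a'  n10⇒n11  ** P3@[59:60]
[61] read 'b'  n11⇒n12  ** P2@[58:61],P4@[60:61]
[62] read 'c'  n12⇒n1 ·f
[63] read 'c'  n1⇒n2
[64] read 'c'  n2⇒n2 ·f
[65] read 'a'  n2⇒n3  ** P3@[64:65]
[66] read 'a'  n3⇒n4  ** P0@[63:66]
[67] read 'c'  n4⇒n10 ·f
[68] read 'a'  n10⇒n11  ** P3@[67:68]
[69] read 'c'  n11⇒n10 ·f
[70] read 'c'  n10⇒n2 ·f
[71] read 'b'  n2⇒n5 ·f
[72] read 'a'  n5⇒n6
[73] read 'a'  n6⇒n7

All matches (sorted): [[2,3],[3,0],[5,3],[7,3],[9,3],[10,2],[10,4],[15,4],[20,1],[22,4],[27,3],[28,0],[34,1],[35,4],[39,3],[41,3],[43,3],[44,2],[44,4],[46,4],[49,3],[50,0],[53,3],[54,4],[57,4],[60,3],[61,2],[61,4],[65,3],[66,0],[68,3]]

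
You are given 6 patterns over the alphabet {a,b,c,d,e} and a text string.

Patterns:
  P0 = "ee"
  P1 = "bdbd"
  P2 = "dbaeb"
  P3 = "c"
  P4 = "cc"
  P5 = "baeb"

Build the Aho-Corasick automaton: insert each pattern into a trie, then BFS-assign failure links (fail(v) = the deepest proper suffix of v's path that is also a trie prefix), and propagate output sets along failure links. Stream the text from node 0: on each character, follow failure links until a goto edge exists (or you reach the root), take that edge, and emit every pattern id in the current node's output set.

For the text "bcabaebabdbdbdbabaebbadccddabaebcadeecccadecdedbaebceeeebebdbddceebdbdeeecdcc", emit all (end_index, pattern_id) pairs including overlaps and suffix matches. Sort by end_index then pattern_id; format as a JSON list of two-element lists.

Build:
Trie (insert patterns):
  0='ε' goto b→3 c→12 d→7 e→1
  1='e' goto e→2
  2='ee' goto ·  ←P0
  3='b' goto a→14 d→4
  4='bd' goto b→5
  5='bdb' goto d→6
  6='bdbd' goto ·  ←P1
  7='d' goto b→8
  8='db' goto a→9
  9='dba' goto e→10
  10='dbae' goto b→11
  11='dbaeb' goto ·  ←P2
  12='c' goto c→13  ←P3
  13='cc' goto ·  ←P4
  14='ba' goto e→15
  15='bae' goto b→16
  16='baeb' goto ·  ←P5

Failure links (BFS by depth):
  n1('e'): parent n0 fail=0; on 'e' 0 → fail=0;  out ∅∪∅=∅
  n3('b'): parent n0 fail=0; on 'b' 0 → fail=0;  out ∅∪∅=∅
  n7('d'): parent n0 fail=0; on 'd' 0 → fail=0;  out ∅∪∅=∅
  n12('c'): parent n0 fail=0; on 'c' 0 → fail=0;  out {3}∪∅={3}
  n2('ee'): parent n1 fail=0; on 'e' 0 → fail=1;  out {0}∪∅={0}
  n4('bd'): parent n3 fail=0; on 'd' 0 → fail=7;  out ∅∪∅=∅
  n8('db'): parent n7 fail=0; on 'b' 0 → fail=3;  out ∅∪∅=∅
  n13('cc'): parent n12 fail=0; on 'c' 0 → fail=12;  out {4}∪{3}={3,4}
  n14('ba'): parent n3 fail=0; on 'a' 0 → fail=0;  out ∅∪∅=∅
  n5('bdb'): parent n4 fail=7; on 'b' 7 → fail=8;  out ∅∪∅=∅
  n9('dba'): parent n8 fail=3; on 'a' 3 → fail=14;  out ∅∪∅=∅
  n15('bae'): parent n14 fail=0; on 'e' 0 → fail=1;  out ∅∪∅=∅
  n6('bdbd'): parent n5 fail=8; on 'd' 8→3 → fail=4;  out {1}∪∅={1}
  n10('dbae'): parent n9 fail=14; on 'e' 14 → fail=15;  out ∅∪∅=∅
  n16('baeb'): parent n15 fail=1; on 'b' 1→0 → fail=3;  out {5}∪∅={5}
  n11('dbaeb'): parent n10 fail=15; on 'b' 15 → fail=16;  out {2}∪{5}={2,5}

Run:
pos 0 'b': at 3
pos 1 'c': at 12 ·f  ** P3@[1:1]
pos 2 'a': at 0 ·f
pos 3 'b': at 3
pos 4 'a': at 14
pos 5 'e': at 15
pos 6 'b': at 16  ** P5@[3:6]
pos 7 'a': at 14 ·f
pos 8 'b': at 3 ·f
pos 9 'd': at 4
pos 10 'b': at 5
pos 11 'd': at 6  ** P1@[8:11]
pos 12 'b': at 5 ·f
pos 13 'd': at 6  ** P1@[10:13]
pos 14 'b': at 5 ·f
pos 15 'a': at 9 ·f
pos 16 'b': at 3 ·f
pos 17 'a': at 14
pos 18 'e': at 15
pos 19 'b': at 16  ** P5@[16:19]
pos 20 'b': at 3 ·f
pos 21 'a': at 14
pos 22 'd': at 7 ·f
pos 23 'c': at 12 ·f  ** P3@[23:23]
pos 24 'c': at 13  ** P3@[24:24],P4@[23:24]
pos 25 'd': at 7 ·f
pos 26 'd': at 7 ·f
pos 27 'a': at 0 ·f
pos 28 'b': at 3
pos 29 'a': at 14
pos 30 'e': at 15
pos 31 'b': at 16  ** P5@[28:31]
pos 32 'c': at 12 ·f  ** P3@[32:32]
pos 33 'a': at 0 ·f
pos 34 'd': at 7
pos 35 'e': at 1 ·f
pos 36 'e': at 2  ** P0@[35:36]
pos 37 'c': at 12 ·f  ** P3@[37:37]
pos 38 'c': at 13  ** P3@[38:38],P4@[37:38]
pos 39 'c': at 13 ·f  ** P3@[39:39],P4@[38:39]
pos 40 'a': at 0 ·f
pos 41 'd': at 7
pos 42 'e': at 1 ·f
pos 43 'c': at 12 ·f  ** P3@[43:43]
pos 44 'd': at 7 ·f
pos 45 'e': at 1 ·f
pos 46 'd': at 7 ·f
pos 47 'b': at 8
pos 48 'a': at 9
pos 49 'e': at 10
pos 50 'b': at 11  ** P2@[46:50],P5@[47:50]
pos 51 'c': at 12 ·f  ** P3@[51:51]
pos 52 'e': at 1 ·f
pos 53 'e': at 2  ** P0@[52:53]
pos 54 'e': at 2 ·f  ** P0@[53:54]
pos 55 'e': at 2 ·f  ** P0@[54:55]
pos 56 'b': at 3 ·f
pos 57 'e': at 1 ·f
pos 58 'b': at 3 ·f
pos 59 'd': at 4
pos 60 'b': at 5
pos 61 'd': at 6  ** P1@[58:61]
pos 62 'd': at 7 ·f
pos 63 'c': at 12 ·f  ** P3@[63:63]
pos 64 'e': at 1 ·f
pos 65 'e': at 2  ** P0@[64:65]
pos 66 'b': at 3 ·f
pos 67 'd': at 4
pos 68 'b': at 5
pos 69 'd': at 6  ** P1@[66:69]
pos 70 'e': at 1 ·f
pos 71 'e': at 2  ** P0@[70:71]
pos 72 'e': at 2 ·f  ** P0@[71:72]
pos 73 'c': at 12 ·f  ** P3@[73:73]
pos 74 'd': at 7 ·f
pos 75 'c': at 12 ·f  ** P3@[75:75]
pos 76 'c': at 13  ** P3@[76:76],P4@[75:76]

Matches: [[1,3],[6,5],[11,1],[13,1],[19,5],[23,3],[24,3],[24,4],[31,5],[32,3],[36,0],[37,3],[38,3],[38,4],[39,3],[39,4],[43,3],[50,2],[50,5],[51,3],[53,0],[54,0],[55,0],[61,1],[63,3],[65,0],[69,1],[71,0],[72,0],[73,3],[75,3],[76,3],[76,4]]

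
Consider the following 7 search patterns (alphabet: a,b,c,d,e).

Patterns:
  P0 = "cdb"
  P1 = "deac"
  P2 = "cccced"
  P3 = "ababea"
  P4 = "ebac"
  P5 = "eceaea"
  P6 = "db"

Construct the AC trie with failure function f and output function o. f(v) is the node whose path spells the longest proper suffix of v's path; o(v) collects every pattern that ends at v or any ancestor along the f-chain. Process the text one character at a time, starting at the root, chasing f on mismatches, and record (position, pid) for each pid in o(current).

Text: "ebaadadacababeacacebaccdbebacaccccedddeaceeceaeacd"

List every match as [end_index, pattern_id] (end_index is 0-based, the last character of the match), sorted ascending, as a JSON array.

Build automaton:
Trie (insert patterns):
  0='ε' goto a→13 c→1 d→4 e→19
  1='c' goto c→8 d→2
  2='cd' goto b→3
  3='cdb' goto ·  ←P0
  4='d' goto b→28 e→5
  5='de' goto a→6
  6='dea' goto c→7
  7='deac' goto ·  ←P1
  8='cc' goto c→9
  9='ccc' goto c→10
  10='cccc' goto e→11
  11='cccce' goto d→12
  12='cccced' goto ·  ←P2
  13='a' goto b→14
  14='ab' goto a→15
  15='aba' goto b→16
  16='abab' goto e→17
  17='ababe' goto a→18
  18='ababea' goto ·  ←P3
  19='e' goto b→20 c→23
  20='eb' goto a→21
  21='eba' goto c→22
  22='ebac' goto ·  ←P4
  23='ec' goto e→24
  24='ece' goto a→25
  25='ecea' goto e→26
  26='eceae' goto a→27
  27='eceaea' goto ·  ←P5
  28='db' goto ·  ←P6

Failure links (BFS by depth):
  n1('c'): parent n0 fail=0; on 'c' 0 → fail=0;  out ∅∪∅=∅
  n4('d'): parent n0 fail=0; on 'd' 0 → fail=0;  out ∅∪∅=∅
  n13('a'): parent n0 fail=0; on 'a' 0 → fail=0;  out ∅∪∅=∅
  n19('e'): parent n0 fail=0; on 'e' 0 → fail=0;  out ∅∪∅=∅
  n2('cd'): parent n1 fail=0; on 'd' 0 → fail=4;  out ∅∪∅=∅
  n5('de'): parent n4 fail=0; on 'e' 0 → fail=19;  out ∅∪∅=∅
  n8('cc'): parent n1 fail=0; on 'c' 0 → fail=1;  out ∅∪∅=∅
  n14('ab'): parent n13 fail=0; on 'b' 0 → fail=0;  out ∅∪∅=∅
  n20('eb'): parent n19 fail=0; on 'b' 0 → fail=0;  out ∅∪∅=∅
  n23('ec'): parent n19 fail=0; on 'c' 0 → fail=1;  out ∅∪∅=∅
  n28('db'): parent n4 fail=0; on 'b' 0 → fail=0;  out {6}∪∅={6}
  n3('cdb'): parent n2 fail=4; on 'b' 4 → fail=28;  out {0}∪{6}={0,6}
  n6('dea'): parent n5 fail=19; on 'a' 19→0 → fail=13;  out ∅∪∅=∅
  n9('ccc'): parent n8 fail=1; on 'c' 1 → fail=8;  out ∅∪∅=∅
  n15('aba'): parent n14 fail=0; on 'a' 0 → fail=13;  out ∅∪∅=∅
  n21('eba'): parent n20 fail=0; on 'a' 0 → fail=13;  out ∅∪∅=∅
  n24('ece'): parent n23 fail=1; on 'e' 1→0 → fail=19;  out ∅∪∅=∅
  n7('deac'): parent n6 fail=13; on 'c' 13→0 → fail=1;  out {1}∪∅={1}
  n10('cccc'): parent n9 fail=8; on 'c' 8 → fail=9;  out ∅∪∅=∅
  n16('abab'): parent n15 fail=13; on 'b' 13 → fail=14;  out ∅∪∅=∅
  n22('ebac'): parent n21 fail=13; on 'c' 13→0 → fail=1;  out {4}∪∅={4}
  n25('ecea'): parent n24 fail=19; on 'a' 19→0 → fail=13;  out ∅∪∅=∅
  n11('cccce'): parent n10 fail=9; on 'e' 9→8→1→0 → fail=19;  out ∅∪∅=∅
  n17('ababe'): parent n16 fail=14; on 'e' 14→0 → fail=19;  out ∅∪∅=∅
  n26('eceae'): parent n25 fail=13; on 'e' 13→0 → fail=19;  out ∅∪∅=∅
  n12('cccced'): parent n11 fail=19; on 'd' 19→0 → fail=4;  out {2}∪∅={2}
  n18('ababea'): parent n17 fail=19; on 'a' 19→0 → fail=13;  out {3}∪∅={3}
  n27('eceaea'): parent n26 fail=19; on 'a' 19→0 → fail=13;  out {5}∪∅={5}

Scan:
i=0 'e': node 0→19
i=1 'b': node 19→20
i=2 'a': node 20→21
i=3 'a': node 21→13 (via fail)
i=4 'd': node 13→4 (via fail)
i=5 'a': node 4→13 (via fail)
i=6 'd': node 13→4 (via fail)
i=7 'a': node 4→13 (via fail)
i=8 'c': node 13→1 (via fail)
i=9 'a': node 1→13 (via fail)
i=10 'b': node 13→14
i=11 'a': node 14→15
i=12 'b': node 15→16
i=13 'e': node 16→17
i=14 'a': node 17→18  ** P3@[9:14]
i=15 'c': node 18→1 (via fail)
i=16 'a': node 1→13 (via fail)
i=17 'c': node 13→1 (via fail)
i=18 'e': node 1→19 (via fail)
i=19 'b': node 19→20
i=20 'a': node 20→21
i=21 'c': node 21→22  ** P4@[18:21]
i=22 'c': node 22→8 (via fail)
i=23 'd': node 8→2 (via fail)
i=24 'b': node 2→3  ** P0@[22:24],P6@[23:24]
i=25 'e': node 3→19 (via fail)
i=26 'b': node 19→20
i=27 'a': node 20→21
i=28 'c': node 21→22  ** P4@[25:28]
i=29 'a': node 22→13 (via fail)
i=30 'c': node 13→1 (via fail)
i=31 'c': node 1→8
i=32 'c': node 8→9
i=33 'c': node 9→10
i=34 'e': node 10→11
i=35 'd': node 11→12  ** P2@[30:35]
i=36 'd': node 12→4 (via fail)
i=37 'd': node 4→4 (via fail)
i=38 'e': node 4→5
i=39 'a': node 5→6
i=40 'c': node 6→7  ** P1@[37:40]
i=41 'e': node 7→19 (via fail)
i=42 'e': node 19→19 (via fail)
i=43 'c': node 19→23
i=44 'e': node 23→24
i=45 'a': node 24→25
i=46 'e': node 25→26
i=47 'a': node 26→27  ** P5@[42:47]
i=48 'c': node 27→1 (via fail)
i=49 'd': node 1→2

Matches: [[14,3],[21,4],[24,0],[24,6],[28,4],[35,2],[40,1],[47,5]]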